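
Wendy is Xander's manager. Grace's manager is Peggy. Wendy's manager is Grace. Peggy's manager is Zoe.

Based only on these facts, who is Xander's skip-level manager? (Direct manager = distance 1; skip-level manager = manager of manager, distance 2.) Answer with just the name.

Reconstructing the manager chain from the given facts:
  Zoe -> Peggy -> Grace -> Wendy -> Xander
(each arrow means 'manager of the next')
Positions in the chain (0 = top):
  position of Zoe: 0
  position of Peggy: 1
  position of Grace: 2
  position of Wendy: 3
  position of Xander: 4

Xander is at position 4; the skip-level manager is 2 steps up the chain, i.e. position 2: Grace.

Answer: Grace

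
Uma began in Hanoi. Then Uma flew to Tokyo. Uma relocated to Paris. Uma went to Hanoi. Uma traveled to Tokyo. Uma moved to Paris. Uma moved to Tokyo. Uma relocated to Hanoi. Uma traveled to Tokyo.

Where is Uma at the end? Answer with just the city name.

Tracking Uma's location:
Start: Uma is in Hanoi.
After move 1: Hanoi -> Tokyo. Uma is in Tokyo.
After move 2: Tokyo -> Paris. Uma is in Paris.
After move 3: Paris -> Hanoi. Uma is in Hanoi.
After move 4: Hanoi -> Tokyo. Uma is in Tokyo.
After move 5: Tokyo -> Paris. Uma is in Paris.
After move 6: Paris -> Tokyo. Uma is in Tokyo.
After move 7: Tokyo -> Hanoi. Uma is in Hanoi.
After move 8: Hanoi -> Tokyo. Uma is in Tokyo.

Answer: Tokyo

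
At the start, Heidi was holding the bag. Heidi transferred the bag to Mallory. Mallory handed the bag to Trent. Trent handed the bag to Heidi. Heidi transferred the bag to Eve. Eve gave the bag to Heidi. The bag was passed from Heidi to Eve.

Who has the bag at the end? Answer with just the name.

Answer: Eve

Derivation:
Tracking the bag through each event:
Start: Heidi has the bag.
After event 1: Mallory has the bag.
After event 2: Trent has the bag.
After event 3: Heidi has the bag.
After event 4: Eve has the bag.
After event 5: Heidi has the bag.
After event 6: Eve has the bag.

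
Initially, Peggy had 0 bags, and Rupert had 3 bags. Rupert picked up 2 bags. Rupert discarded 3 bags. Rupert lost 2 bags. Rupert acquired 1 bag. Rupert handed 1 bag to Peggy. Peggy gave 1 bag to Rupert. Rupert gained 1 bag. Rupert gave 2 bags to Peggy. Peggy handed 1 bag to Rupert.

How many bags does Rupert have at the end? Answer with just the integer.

Tracking counts step by step:
Start: Peggy=0, Rupert=3
Event 1 (Rupert +2): Rupert: 3 -> 5. State: Peggy=0, Rupert=5
Event 2 (Rupert -3): Rupert: 5 -> 2. State: Peggy=0, Rupert=2
Event 3 (Rupert -2): Rupert: 2 -> 0. State: Peggy=0, Rupert=0
Event 4 (Rupert +1): Rupert: 0 -> 1. State: Peggy=0, Rupert=1
Event 5 (Rupert -> Peggy, 1): Rupert: 1 -> 0, Peggy: 0 -> 1. State: Peggy=1, Rupert=0
Event 6 (Peggy -> Rupert, 1): Peggy: 1 -> 0, Rupert: 0 -> 1. State: Peggy=0, Rupert=1
Event 7 (Rupert +1): Rupert: 1 -> 2. State: Peggy=0, Rupert=2
Event 8 (Rupert -> Peggy, 2): Rupert: 2 -> 0, Peggy: 0 -> 2. State: Peggy=2, Rupert=0
Event 9 (Peggy -> Rupert, 1): Peggy: 2 -> 1, Rupert: 0 -> 1. State: Peggy=1, Rupert=1

Rupert's final count: 1

Answer: 1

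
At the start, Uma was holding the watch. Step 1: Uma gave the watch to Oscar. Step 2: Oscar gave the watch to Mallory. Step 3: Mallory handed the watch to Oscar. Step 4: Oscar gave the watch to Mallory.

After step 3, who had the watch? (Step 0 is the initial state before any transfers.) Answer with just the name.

Answer: Oscar

Derivation:
Tracking the watch holder through step 3:
After step 0 (start): Uma
After step 1: Oscar
After step 2: Mallory
After step 3: Oscar

At step 3, the holder is Oscar.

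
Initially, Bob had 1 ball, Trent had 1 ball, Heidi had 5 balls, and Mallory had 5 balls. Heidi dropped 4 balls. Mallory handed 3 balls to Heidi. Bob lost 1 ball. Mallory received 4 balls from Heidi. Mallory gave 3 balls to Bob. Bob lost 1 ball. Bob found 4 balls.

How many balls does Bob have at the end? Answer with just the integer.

Answer: 6

Derivation:
Tracking counts step by step:
Start: Bob=1, Trent=1, Heidi=5, Mallory=5
Event 1 (Heidi -4): Heidi: 5 -> 1. State: Bob=1, Trent=1, Heidi=1, Mallory=5
Event 2 (Mallory -> Heidi, 3): Mallory: 5 -> 2, Heidi: 1 -> 4. State: Bob=1, Trent=1, Heidi=4, Mallory=2
Event 3 (Bob -1): Bob: 1 -> 0. State: Bob=0, Trent=1, Heidi=4, Mallory=2
Event 4 (Heidi -> Mallory, 4): Heidi: 4 -> 0, Mallory: 2 -> 6. State: Bob=0, Trent=1, Heidi=0, Mallory=6
Event 5 (Mallory -> Bob, 3): Mallory: 6 -> 3, Bob: 0 -> 3. State: Bob=3, Trent=1, Heidi=0, Mallory=3
Event 6 (Bob -1): Bob: 3 -> 2. State: Bob=2, Trent=1, Heidi=0, Mallory=3
Event 7 (Bob +4): Bob: 2 -> 6. State: Bob=6, Trent=1, Heidi=0, Mallory=3

Bob's final count: 6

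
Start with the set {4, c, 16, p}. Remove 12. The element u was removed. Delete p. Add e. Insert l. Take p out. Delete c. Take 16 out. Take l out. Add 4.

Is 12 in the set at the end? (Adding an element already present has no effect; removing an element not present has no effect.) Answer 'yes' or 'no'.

Answer: no

Derivation:
Tracking the set through each operation:
Start: {16, 4, c, p}
Event 1 (remove 12): not present, no change. Set: {16, 4, c, p}
Event 2 (remove u): not present, no change. Set: {16, 4, c, p}
Event 3 (remove p): removed. Set: {16, 4, c}
Event 4 (add e): added. Set: {16, 4, c, e}
Event 5 (add l): added. Set: {16, 4, c, e, l}
Event 6 (remove p): not present, no change. Set: {16, 4, c, e, l}
Event 7 (remove c): removed. Set: {16, 4, e, l}
Event 8 (remove 16): removed. Set: {4, e, l}
Event 9 (remove l): removed. Set: {4, e}
Event 10 (add 4): already present, no change. Set: {4, e}

Final set: {4, e} (size 2)
12 is NOT in the final set.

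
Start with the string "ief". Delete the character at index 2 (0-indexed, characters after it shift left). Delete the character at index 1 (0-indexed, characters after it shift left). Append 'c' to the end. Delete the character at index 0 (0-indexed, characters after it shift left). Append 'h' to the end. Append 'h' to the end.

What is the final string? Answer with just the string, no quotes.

Answer: chh

Derivation:
Applying each edit step by step:
Start: "ief"
Op 1 (delete idx 2 = 'f'): "ief" -> "ie"
Op 2 (delete idx 1 = 'e'): "ie" -> "i"
Op 3 (append 'c'): "i" -> "ic"
Op 4 (delete idx 0 = 'i'): "ic" -> "c"
Op 5 (append 'h'): "c" -> "ch"
Op 6 (append 'h'): "ch" -> "chh"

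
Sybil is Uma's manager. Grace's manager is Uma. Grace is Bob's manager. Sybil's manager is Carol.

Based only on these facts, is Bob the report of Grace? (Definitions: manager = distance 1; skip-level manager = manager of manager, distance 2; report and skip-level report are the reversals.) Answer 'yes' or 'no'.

Reconstructing the manager chain from the given facts:
  Carol -> Sybil -> Uma -> Grace -> Bob
(each arrow means 'manager of the next')
Positions in the chain (0 = top):
  position of Carol: 0
  position of Sybil: 1
  position of Uma: 2
  position of Grace: 3
  position of Bob: 4

Bob is at position 4, Grace is at position 3; signed distance (j - i) = -1.
'report' requires j - i = -1. Actual distance is -1, so the relation HOLDS.

Answer: yes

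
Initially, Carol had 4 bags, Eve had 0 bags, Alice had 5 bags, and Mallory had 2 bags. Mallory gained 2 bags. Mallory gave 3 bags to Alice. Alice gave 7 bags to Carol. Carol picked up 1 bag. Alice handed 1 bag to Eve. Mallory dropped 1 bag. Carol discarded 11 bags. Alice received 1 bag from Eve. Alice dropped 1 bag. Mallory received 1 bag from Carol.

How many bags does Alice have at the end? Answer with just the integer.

Tracking counts step by step:
Start: Carol=4, Eve=0, Alice=5, Mallory=2
Event 1 (Mallory +2): Mallory: 2 -> 4. State: Carol=4, Eve=0, Alice=5, Mallory=4
Event 2 (Mallory -> Alice, 3): Mallory: 4 -> 1, Alice: 5 -> 8. State: Carol=4, Eve=0, Alice=8, Mallory=1
Event 3 (Alice -> Carol, 7): Alice: 8 -> 1, Carol: 4 -> 11. State: Carol=11, Eve=0, Alice=1, Mallory=1
Event 4 (Carol +1): Carol: 11 -> 12. State: Carol=12, Eve=0, Alice=1, Mallory=1
Event 5 (Alice -> Eve, 1): Alice: 1 -> 0, Eve: 0 -> 1. State: Carol=12, Eve=1, Alice=0, Mallory=1
Event 6 (Mallory -1): Mallory: 1 -> 0. State: Carol=12, Eve=1, Alice=0, Mallory=0
Event 7 (Carol -11): Carol: 12 -> 1. State: Carol=1, Eve=1, Alice=0, Mallory=0
Event 8 (Eve -> Alice, 1): Eve: 1 -> 0, Alice: 0 -> 1. State: Carol=1, Eve=0, Alice=1, Mallory=0
Event 9 (Alice -1): Alice: 1 -> 0. State: Carol=1, Eve=0, Alice=0, Mallory=0
Event 10 (Carol -> Mallory, 1): Carol: 1 -> 0, Mallory: 0 -> 1. State: Carol=0, Eve=0, Alice=0, Mallory=1

Alice's final count: 0

Answer: 0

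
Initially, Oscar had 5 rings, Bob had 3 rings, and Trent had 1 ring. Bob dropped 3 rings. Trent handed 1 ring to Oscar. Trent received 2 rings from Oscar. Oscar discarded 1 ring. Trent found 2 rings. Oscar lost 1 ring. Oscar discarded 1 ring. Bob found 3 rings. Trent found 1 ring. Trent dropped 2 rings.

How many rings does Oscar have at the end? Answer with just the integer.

Answer: 1

Derivation:
Tracking counts step by step:
Start: Oscar=5, Bob=3, Trent=1
Event 1 (Bob -3): Bob: 3 -> 0. State: Oscar=5, Bob=0, Trent=1
Event 2 (Trent -> Oscar, 1): Trent: 1 -> 0, Oscar: 5 -> 6. State: Oscar=6, Bob=0, Trent=0
Event 3 (Oscar -> Trent, 2): Oscar: 6 -> 4, Trent: 0 -> 2. State: Oscar=4, Bob=0, Trent=2
Event 4 (Oscar -1): Oscar: 4 -> 3. State: Oscar=3, Bob=0, Trent=2
Event 5 (Trent +2): Trent: 2 -> 4. State: Oscar=3, Bob=0, Trent=4
Event 6 (Oscar -1): Oscar: 3 -> 2. State: Oscar=2, Bob=0, Trent=4
Event 7 (Oscar -1): Oscar: 2 -> 1. State: Oscar=1, Bob=0, Trent=4
Event 8 (Bob +3): Bob: 0 -> 3. State: Oscar=1, Bob=3, Trent=4
Event 9 (Trent +1): Trent: 4 -> 5. State: Oscar=1, Bob=3, Trent=5
Event 10 (Trent -2): Trent: 5 -> 3. State: Oscar=1, Bob=3, Trent=3

Oscar's final count: 1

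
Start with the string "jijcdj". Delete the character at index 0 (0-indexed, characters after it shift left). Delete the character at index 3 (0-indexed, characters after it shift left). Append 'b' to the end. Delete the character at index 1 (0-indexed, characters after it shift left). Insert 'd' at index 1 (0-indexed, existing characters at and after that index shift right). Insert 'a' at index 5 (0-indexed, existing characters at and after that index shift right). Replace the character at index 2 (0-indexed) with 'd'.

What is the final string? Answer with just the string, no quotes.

Answer: iddjba

Derivation:
Applying each edit step by step:
Start: "jijcdj"
Op 1 (delete idx 0 = 'j'): "jijcdj" -> "ijcdj"
Op 2 (delete idx 3 = 'd'): "ijcdj" -> "ijcj"
Op 3 (append 'b'): "ijcj" -> "ijcjb"
Op 4 (delete idx 1 = 'j'): "ijcjb" -> "icjb"
Op 5 (insert 'd' at idx 1): "icjb" -> "idcjb"
Op 6 (insert 'a' at idx 5): "idcjb" -> "idcjba"
Op 7 (replace idx 2: 'c' -> 'd'): "idcjba" -> "iddjba"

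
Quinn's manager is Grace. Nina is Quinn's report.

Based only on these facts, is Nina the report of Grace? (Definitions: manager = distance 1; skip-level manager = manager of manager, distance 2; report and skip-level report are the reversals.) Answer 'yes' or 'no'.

Reconstructing the manager chain from the given facts:
  Grace -> Quinn -> Nina
(each arrow means 'manager of the next')
Positions in the chain (0 = top):
  position of Grace: 0
  position of Quinn: 1
  position of Nina: 2

Nina is at position 2, Grace is at position 0; signed distance (j - i) = -2.
'report' requires j - i = -1. Actual distance is -2, so the relation does NOT hold.

Answer: no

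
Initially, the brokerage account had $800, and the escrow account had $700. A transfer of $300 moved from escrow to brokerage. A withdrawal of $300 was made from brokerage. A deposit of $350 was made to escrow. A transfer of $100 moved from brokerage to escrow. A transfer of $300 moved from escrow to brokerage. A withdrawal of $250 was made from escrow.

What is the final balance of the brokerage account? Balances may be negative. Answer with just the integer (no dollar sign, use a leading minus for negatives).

Answer: 1000

Derivation:
Tracking account balances step by step:
Start: brokerage=800, escrow=700
Event 1 (transfer 300 escrow -> brokerage): escrow: 700 - 300 = 400, brokerage: 800 + 300 = 1100. Balances: brokerage=1100, escrow=400
Event 2 (withdraw 300 from brokerage): brokerage: 1100 - 300 = 800. Balances: brokerage=800, escrow=400
Event 3 (deposit 350 to escrow): escrow: 400 + 350 = 750. Balances: brokerage=800, escrow=750
Event 4 (transfer 100 brokerage -> escrow): brokerage: 800 - 100 = 700, escrow: 750 + 100 = 850. Balances: brokerage=700, escrow=850
Event 5 (transfer 300 escrow -> brokerage): escrow: 850 - 300 = 550, brokerage: 700 + 300 = 1000. Balances: brokerage=1000, escrow=550
Event 6 (withdraw 250 from escrow): escrow: 550 - 250 = 300. Balances: brokerage=1000, escrow=300

Final balance of brokerage: 1000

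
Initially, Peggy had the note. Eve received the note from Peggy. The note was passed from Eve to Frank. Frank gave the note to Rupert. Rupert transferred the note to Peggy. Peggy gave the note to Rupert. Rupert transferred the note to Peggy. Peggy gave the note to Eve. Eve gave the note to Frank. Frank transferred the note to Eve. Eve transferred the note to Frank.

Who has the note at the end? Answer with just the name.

Answer: Frank

Derivation:
Tracking the note through each event:
Start: Peggy has the note.
After event 1: Eve has the note.
After event 2: Frank has the note.
After event 3: Rupert has the note.
After event 4: Peggy has the note.
After event 5: Rupert has the note.
After event 6: Peggy has the note.
After event 7: Eve has the note.
After event 8: Frank has the note.
After event 9: Eve has the note.
After event 10: Frank has the note.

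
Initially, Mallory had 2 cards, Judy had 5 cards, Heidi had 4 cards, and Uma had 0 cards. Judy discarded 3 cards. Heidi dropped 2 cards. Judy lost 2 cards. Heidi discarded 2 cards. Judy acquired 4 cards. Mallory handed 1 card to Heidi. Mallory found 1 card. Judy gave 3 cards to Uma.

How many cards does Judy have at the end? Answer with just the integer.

Answer: 1

Derivation:
Tracking counts step by step:
Start: Mallory=2, Judy=5, Heidi=4, Uma=0
Event 1 (Judy -3): Judy: 5 -> 2. State: Mallory=2, Judy=2, Heidi=4, Uma=0
Event 2 (Heidi -2): Heidi: 4 -> 2. State: Mallory=2, Judy=2, Heidi=2, Uma=0
Event 3 (Judy -2): Judy: 2 -> 0. State: Mallory=2, Judy=0, Heidi=2, Uma=0
Event 4 (Heidi -2): Heidi: 2 -> 0. State: Mallory=2, Judy=0, Heidi=0, Uma=0
Event 5 (Judy +4): Judy: 0 -> 4. State: Mallory=2, Judy=4, Heidi=0, Uma=0
Event 6 (Mallory -> Heidi, 1): Mallory: 2 -> 1, Heidi: 0 -> 1. State: Mallory=1, Judy=4, Heidi=1, Uma=0
Event 7 (Mallory +1): Mallory: 1 -> 2. State: Mallory=2, Judy=4, Heidi=1, Uma=0
Event 8 (Judy -> Uma, 3): Judy: 4 -> 1, Uma: 0 -> 3. State: Mallory=2, Judy=1, Heidi=1, Uma=3

Judy's final count: 1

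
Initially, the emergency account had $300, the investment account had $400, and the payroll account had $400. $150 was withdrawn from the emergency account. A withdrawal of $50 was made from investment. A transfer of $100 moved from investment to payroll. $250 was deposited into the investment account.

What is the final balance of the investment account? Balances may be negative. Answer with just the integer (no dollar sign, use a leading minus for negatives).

Answer: 500

Derivation:
Tracking account balances step by step:
Start: emergency=300, investment=400, payroll=400
Event 1 (withdraw 150 from emergency): emergency: 300 - 150 = 150. Balances: emergency=150, investment=400, payroll=400
Event 2 (withdraw 50 from investment): investment: 400 - 50 = 350. Balances: emergency=150, investment=350, payroll=400
Event 3 (transfer 100 investment -> payroll): investment: 350 - 100 = 250, payroll: 400 + 100 = 500. Balances: emergency=150, investment=250, payroll=500
Event 4 (deposit 250 to investment): investment: 250 + 250 = 500. Balances: emergency=150, investment=500, payroll=500

Final balance of investment: 500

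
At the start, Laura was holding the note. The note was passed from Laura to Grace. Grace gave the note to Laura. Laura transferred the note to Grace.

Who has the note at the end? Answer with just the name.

Tracking the note through each event:
Start: Laura has the note.
After event 1: Grace has the note.
After event 2: Laura has the note.
After event 3: Grace has the note.

Answer: Grace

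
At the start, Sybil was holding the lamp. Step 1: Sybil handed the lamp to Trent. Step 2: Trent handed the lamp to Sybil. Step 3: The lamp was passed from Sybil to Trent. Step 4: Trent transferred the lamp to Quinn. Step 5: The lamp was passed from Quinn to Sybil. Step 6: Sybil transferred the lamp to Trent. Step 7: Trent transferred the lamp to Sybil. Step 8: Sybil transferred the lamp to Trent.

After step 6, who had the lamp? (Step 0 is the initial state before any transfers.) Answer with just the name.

Answer: Trent

Derivation:
Tracking the lamp holder through step 6:
After step 0 (start): Sybil
After step 1: Trent
After step 2: Sybil
After step 3: Trent
After step 4: Quinn
After step 5: Sybil
After step 6: Trent

At step 6, the holder is Trent.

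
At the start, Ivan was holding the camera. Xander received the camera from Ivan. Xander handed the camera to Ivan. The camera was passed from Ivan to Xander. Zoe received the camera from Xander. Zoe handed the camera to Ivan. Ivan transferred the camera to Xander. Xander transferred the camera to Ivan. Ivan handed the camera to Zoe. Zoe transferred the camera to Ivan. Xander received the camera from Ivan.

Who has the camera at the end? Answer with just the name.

Answer: Xander

Derivation:
Tracking the camera through each event:
Start: Ivan has the camera.
After event 1: Xander has the camera.
After event 2: Ivan has the camera.
After event 3: Xander has the camera.
After event 4: Zoe has the camera.
After event 5: Ivan has the camera.
After event 6: Xander has the camera.
After event 7: Ivan has the camera.
After event 8: Zoe has the camera.
After event 9: Ivan has the camera.
After event 10: Xander has the camera.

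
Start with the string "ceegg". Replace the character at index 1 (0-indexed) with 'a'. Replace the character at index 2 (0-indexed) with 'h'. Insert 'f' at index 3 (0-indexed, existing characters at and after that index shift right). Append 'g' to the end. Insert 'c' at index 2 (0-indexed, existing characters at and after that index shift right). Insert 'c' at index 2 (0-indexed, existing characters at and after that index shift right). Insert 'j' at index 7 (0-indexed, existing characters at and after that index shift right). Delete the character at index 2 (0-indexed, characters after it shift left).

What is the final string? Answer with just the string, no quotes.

Applying each edit step by step:
Start: "ceegg"
Op 1 (replace idx 1: 'e' -> 'a'): "ceegg" -> "caegg"
Op 2 (replace idx 2: 'e' -> 'h'): "caegg" -> "cahgg"
Op 3 (insert 'f' at idx 3): "cahgg" -> "cahfgg"
Op 4 (append 'g'): "cahfgg" -> "cahfggg"
Op 5 (insert 'c' at idx 2): "cahfggg" -> "cachfggg"
Op 6 (insert 'c' at idx 2): "cachfggg" -> "cacchfggg"
Op 7 (insert 'j' at idx 7): "cacchfggg" -> "cacchfgjgg"
Op 8 (delete idx 2 = 'c'): "cacchfgjgg" -> "cachfgjgg"

Answer: cachfgjgg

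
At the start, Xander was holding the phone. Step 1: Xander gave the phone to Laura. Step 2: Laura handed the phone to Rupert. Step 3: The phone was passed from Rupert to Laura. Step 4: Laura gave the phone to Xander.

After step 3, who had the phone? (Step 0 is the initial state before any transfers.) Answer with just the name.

Tracking the phone holder through step 3:
After step 0 (start): Xander
After step 1: Laura
After step 2: Rupert
After step 3: Laura

At step 3, the holder is Laura.

Answer: Laura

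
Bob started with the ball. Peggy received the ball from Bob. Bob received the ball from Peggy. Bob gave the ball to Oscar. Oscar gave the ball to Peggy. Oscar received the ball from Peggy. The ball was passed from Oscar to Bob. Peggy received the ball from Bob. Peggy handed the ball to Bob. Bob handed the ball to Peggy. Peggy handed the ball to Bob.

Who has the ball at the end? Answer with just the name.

Tracking the ball through each event:
Start: Bob has the ball.
After event 1: Peggy has the ball.
After event 2: Bob has the ball.
After event 3: Oscar has the ball.
After event 4: Peggy has the ball.
After event 5: Oscar has the ball.
After event 6: Bob has the ball.
After event 7: Peggy has the ball.
After event 8: Bob has the ball.
After event 9: Peggy has the ball.
After event 10: Bob has the ball.

Answer: Bob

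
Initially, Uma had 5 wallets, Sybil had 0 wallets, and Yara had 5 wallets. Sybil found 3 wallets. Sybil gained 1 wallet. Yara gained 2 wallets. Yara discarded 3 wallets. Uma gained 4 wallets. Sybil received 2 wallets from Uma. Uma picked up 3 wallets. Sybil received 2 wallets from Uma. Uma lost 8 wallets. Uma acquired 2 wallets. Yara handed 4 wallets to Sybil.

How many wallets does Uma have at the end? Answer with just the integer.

Tracking counts step by step:
Start: Uma=5, Sybil=0, Yara=5
Event 1 (Sybil +3): Sybil: 0 -> 3. State: Uma=5, Sybil=3, Yara=5
Event 2 (Sybil +1): Sybil: 3 -> 4. State: Uma=5, Sybil=4, Yara=5
Event 3 (Yara +2): Yara: 5 -> 7. State: Uma=5, Sybil=4, Yara=7
Event 4 (Yara -3): Yara: 7 -> 4. State: Uma=5, Sybil=4, Yara=4
Event 5 (Uma +4): Uma: 5 -> 9. State: Uma=9, Sybil=4, Yara=4
Event 6 (Uma -> Sybil, 2): Uma: 9 -> 7, Sybil: 4 -> 6. State: Uma=7, Sybil=6, Yara=4
Event 7 (Uma +3): Uma: 7 -> 10. State: Uma=10, Sybil=6, Yara=4
Event 8 (Uma -> Sybil, 2): Uma: 10 -> 8, Sybil: 6 -> 8. State: Uma=8, Sybil=8, Yara=4
Event 9 (Uma -8): Uma: 8 -> 0. State: Uma=0, Sybil=8, Yara=4
Event 10 (Uma +2): Uma: 0 -> 2. State: Uma=2, Sybil=8, Yara=4
Event 11 (Yara -> Sybil, 4): Yara: 4 -> 0, Sybil: 8 -> 12. State: Uma=2, Sybil=12, Yara=0

Uma's final count: 2

Answer: 2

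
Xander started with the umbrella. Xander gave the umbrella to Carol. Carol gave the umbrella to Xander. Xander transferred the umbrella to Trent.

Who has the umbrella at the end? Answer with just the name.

Answer: Trent

Derivation:
Tracking the umbrella through each event:
Start: Xander has the umbrella.
After event 1: Carol has the umbrella.
After event 2: Xander has the umbrella.
After event 3: Trent has the umbrella.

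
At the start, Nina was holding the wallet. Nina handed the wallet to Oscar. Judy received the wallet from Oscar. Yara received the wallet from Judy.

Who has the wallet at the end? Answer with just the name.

Answer: Yara

Derivation:
Tracking the wallet through each event:
Start: Nina has the wallet.
After event 1: Oscar has the wallet.
After event 2: Judy has the wallet.
After event 3: Yara has the wallet.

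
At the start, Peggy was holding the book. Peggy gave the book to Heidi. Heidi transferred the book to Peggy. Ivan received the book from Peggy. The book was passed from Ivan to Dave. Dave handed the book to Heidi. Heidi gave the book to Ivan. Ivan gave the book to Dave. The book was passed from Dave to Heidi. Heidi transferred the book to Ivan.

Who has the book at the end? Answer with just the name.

Answer: Ivan

Derivation:
Tracking the book through each event:
Start: Peggy has the book.
After event 1: Heidi has the book.
After event 2: Peggy has the book.
After event 3: Ivan has the book.
After event 4: Dave has the book.
After event 5: Heidi has the book.
After event 6: Ivan has the book.
After event 7: Dave has the book.
After event 8: Heidi has the book.
After event 9: Ivan has the book.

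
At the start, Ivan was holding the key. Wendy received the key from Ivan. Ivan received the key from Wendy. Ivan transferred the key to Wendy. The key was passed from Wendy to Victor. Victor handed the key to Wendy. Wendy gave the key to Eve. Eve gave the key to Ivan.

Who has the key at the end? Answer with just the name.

Answer: Ivan

Derivation:
Tracking the key through each event:
Start: Ivan has the key.
After event 1: Wendy has the key.
After event 2: Ivan has the key.
After event 3: Wendy has the key.
After event 4: Victor has the key.
After event 5: Wendy has the key.
After event 6: Eve has the key.
After event 7: Ivan has the key.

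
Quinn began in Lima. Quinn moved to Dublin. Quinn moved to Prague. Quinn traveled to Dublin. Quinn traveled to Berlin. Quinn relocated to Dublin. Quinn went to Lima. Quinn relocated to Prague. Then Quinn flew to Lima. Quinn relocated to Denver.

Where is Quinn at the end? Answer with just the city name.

Tracking Quinn's location:
Start: Quinn is in Lima.
After move 1: Lima -> Dublin. Quinn is in Dublin.
After move 2: Dublin -> Prague. Quinn is in Prague.
After move 3: Prague -> Dublin. Quinn is in Dublin.
After move 4: Dublin -> Berlin. Quinn is in Berlin.
After move 5: Berlin -> Dublin. Quinn is in Dublin.
After move 6: Dublin -> Lima. Quinn is in Lima.
After move 7: Lima -> Prague. Quinn is in Prague.
After move 8: Prague -> Lima. Quinn is in Lima.
After move 9: Lima -> Denver. Quinn is in Denver.

Answer: Denver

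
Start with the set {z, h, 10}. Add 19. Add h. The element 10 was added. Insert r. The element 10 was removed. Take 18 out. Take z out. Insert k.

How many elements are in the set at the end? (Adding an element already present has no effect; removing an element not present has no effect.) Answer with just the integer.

Answer: 4

Derivation:
Tracking the set through each operation:
Start: {10, h, z}
Event 1 (add 19): added. Set: {10, 19, h, z}
Event 2 (add h): already present, no change. Set: {10, 19, h, z}
Event 3 (add 10): already present, no change. Set: {10, 19, h, z}
Event 4 (add r): added. Set: {10, 19, h, r, z}
Event 5 (remove 10): removed. Set: {19, h, r, z}
Event 6 (remove 18): not present, no change. Set: {19, h, r, z}
Event 7 (remove z): removed. Set: {19, h, r}
Event 8 (add k): added. Set: {19, h, k, r}

Final set: {19, h, k, r} (size 4)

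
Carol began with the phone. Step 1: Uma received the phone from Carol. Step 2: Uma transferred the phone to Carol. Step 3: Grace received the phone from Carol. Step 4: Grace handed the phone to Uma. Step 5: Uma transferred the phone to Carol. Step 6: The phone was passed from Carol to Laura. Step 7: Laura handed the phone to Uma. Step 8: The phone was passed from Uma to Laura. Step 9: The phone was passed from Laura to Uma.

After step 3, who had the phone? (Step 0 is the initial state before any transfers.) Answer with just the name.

Tracking the phone holder through step 3:
After step 0 (start): Carol
After step 1: Uma
After step 2: Carol
After step 3: Grace

At step 3, the holder is Grace.

Answer: Grace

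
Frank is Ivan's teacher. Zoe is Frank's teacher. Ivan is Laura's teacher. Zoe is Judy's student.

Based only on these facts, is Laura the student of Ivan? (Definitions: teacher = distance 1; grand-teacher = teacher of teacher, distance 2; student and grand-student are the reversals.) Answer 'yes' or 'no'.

Answer: yes

Derivation:
Reconstructing the teacher chain from the given facts:
  Judy -> Zoe -> Frank -> Ivan -> Laura
(each arrow means 'teacher of the next')
Positions in the chain (0 = top):
  position of Judy: 0
  position of Zoe: 1
  position of Frank: 2
  position of Ivan: 3
  position of Laura: 4

Laura is at position 4, Ivan is at position 3; signed distance (j - i) = -1.
'student' requires j - i = -1. Actual distance is -1, so the relation HOLDS.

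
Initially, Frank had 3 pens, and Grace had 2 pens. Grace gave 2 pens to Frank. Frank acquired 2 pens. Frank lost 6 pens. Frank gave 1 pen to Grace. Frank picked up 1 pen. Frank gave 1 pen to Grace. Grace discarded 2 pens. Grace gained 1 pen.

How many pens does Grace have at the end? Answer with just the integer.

Answer: 1

Derivation:
Tracking counts step by step:
Start: Frank=3, Grace=2
Event 1 (Grace -> Frank, 2): Grace: 2 -> 0, Frank: 3 -> 5. State: Frank=5, Grace=0
Event 2 (Frank +2): Frank: 5 -> 7. State: Frank=7, Grace=0
Event 3 (Frank -6): Frank: 7 -> 1. State: Frank=1, Grace=0
Event 4 (Frank -> Grace, 1): Frank: 1 -> 0, Grace: 0 -> 1. State: Frank=0, Grace=1
Event 5 (Frank +1): Frank: 0 -> 1. State: Frank=1, Grace=1
Event 6 (Frank -> Grace, 1): Frank: 1 -> 0, Grace: 1 -> 2. State: Frank=0, Grace=2
Event 7 (Grace -2): Grace: 2 -> 0. State: Frank=0, Grace=0
Event 8 (Grace +1): Grace: 0 -> 1. State: Frank=0, Grace=1

Grace's final count: 1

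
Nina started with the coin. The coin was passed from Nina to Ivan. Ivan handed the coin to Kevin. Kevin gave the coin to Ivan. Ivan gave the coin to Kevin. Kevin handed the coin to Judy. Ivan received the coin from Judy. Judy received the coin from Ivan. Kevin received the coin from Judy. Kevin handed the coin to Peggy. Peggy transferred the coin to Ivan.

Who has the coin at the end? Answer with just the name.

Tracking the coin through each event:
Start: Nina has the coin.
After event 1: Ivan has the coin.
After event 2: Kevin has the coin.
After event 3: Ivan has the coin.
After event 4: Kevin has the coin.
After event 5: Judy has the coin.
After event 6: Ivan has the coin.
After event 7: Judy has the coin.
After event 8: Kevin has the coin.
After event 9: Peggy has the coin.
After event 10: Ivan has the coin.

Answer: Ivan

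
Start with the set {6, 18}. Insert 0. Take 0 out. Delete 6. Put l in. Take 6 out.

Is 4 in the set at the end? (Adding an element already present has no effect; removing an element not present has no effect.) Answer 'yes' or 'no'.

Answer: no

Derivation:
Tracking the set through each operation:
Start: {18, 6}
Event 1 (add 0): added. Set: {0, 18, 6}
Event 2 (remove 0): removed. Set: {18, 6}
Event 3 (remove 6): removed. Set: {18}
Event 4 (add l): added. Set: {18, l}
Event 5 (remove 6): not present, no change. Set: {18, l}

Final set: {18, l} (size 2)
4 is NOT in the final set.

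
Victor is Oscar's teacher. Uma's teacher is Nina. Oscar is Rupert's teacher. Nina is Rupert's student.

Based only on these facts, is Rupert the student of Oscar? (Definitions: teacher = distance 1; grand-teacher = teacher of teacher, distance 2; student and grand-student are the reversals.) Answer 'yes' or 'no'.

Answer: yes

Derivation:
Reconstructing the teacher chain from the given facts:
  Victor -> Oscar -> Rupert -> Nina -> Uma
(each arrow means 'teacher of the next')
Positions in the chain (0 = top):
  position of Victor: 0
  position of Oscar: 1
  position of Rupert: 2
  position of Nina: 3
  position of Uma: 4

Rupert is at position 2, Oscar is at position 1; signed distance (j - i) = -1.
'student' requires j - i = -1. Actual distance is -1, so the relation HOLDS.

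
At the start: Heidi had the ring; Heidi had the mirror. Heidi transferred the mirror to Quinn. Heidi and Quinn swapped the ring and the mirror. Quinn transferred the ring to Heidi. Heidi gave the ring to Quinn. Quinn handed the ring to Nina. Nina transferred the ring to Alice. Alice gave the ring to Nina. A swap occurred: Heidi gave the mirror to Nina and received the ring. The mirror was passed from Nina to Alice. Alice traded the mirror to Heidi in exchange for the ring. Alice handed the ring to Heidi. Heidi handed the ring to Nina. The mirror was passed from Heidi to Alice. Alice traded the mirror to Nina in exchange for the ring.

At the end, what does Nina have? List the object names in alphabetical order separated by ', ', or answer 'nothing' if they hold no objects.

Answer: mirror

Derivation:
Tracking all object holders:
Start: ring:Heidi, mirror:Heidi
Event 1 (give mirror: Heidi -> Quinn). State: ring:Heidi, mirror:Quinn
Event 2 (swap ring<->mirror: now ring:Quinn, mirror:Heidi). State: ring:Quinn, mirror:Heidi
Event 3 (give ring: Quinn -> Heidi). State: ring:Heidi, mirror:Heidi
Event 4 (give ring: Heidi -> Quinn). State: ring:Quinn, mirror:Heidi
Event 5 (give ring: Quinn -> Nina). State: ring:Nina, mirror:Heidi
Event 6 (give ring: Nina -> Alice). State: ring:Alice, mirror:Heidi
Event 7 (give ring: Alice -> Nina). State: ring:Nina, mirror:Heidi
Event 8 (swap mirror<->ring: now mirror:Nina, ring:Heidi). State: ring:Heidi, mirror:Nina
Event 9 (give mirror: Nina -> Alice). State: ring:Heidi, mirror:Alice
Event 10 (swap mirror<->ring: now mirror:Heidi, ring:Alice). State: ring:Alice, mirror:Heidi
Event 11 (give ring: Alice -> Heidi). State: ring:Heidi, mirror:Heidi
Event 12 (give ring: Heidi -> Nina). State: ring:Nina, mirror:Heidi
Event 13 (give mirror: Heidi -> Alice). State: ring:Nina, mirror:Alice
Event 14 (swap mirror<->ring: now mirror:Nina, ring:Alice). State: ring:Alice, mirror:Nina

Final state: ring:Alice, mirror:Nina
Nina holds: mirror.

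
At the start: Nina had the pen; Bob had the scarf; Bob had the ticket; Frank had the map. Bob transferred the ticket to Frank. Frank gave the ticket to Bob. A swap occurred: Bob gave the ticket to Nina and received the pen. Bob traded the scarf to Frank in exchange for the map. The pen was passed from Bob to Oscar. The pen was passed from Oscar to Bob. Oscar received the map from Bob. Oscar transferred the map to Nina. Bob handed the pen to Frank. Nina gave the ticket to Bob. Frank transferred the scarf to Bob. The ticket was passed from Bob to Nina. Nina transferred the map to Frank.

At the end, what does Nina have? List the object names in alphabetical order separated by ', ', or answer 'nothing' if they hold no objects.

Tracking all object holders:
Start: pen:Nina, scarf:Bob, ticket:Bob, map:Frank
Event 1 (give ticket: Bob -> Frank). State: pen:Nina, scarf:Bob, ticket:Frank, map:Frank
Event 2 (give ticket: Frank -> Bob). State: pen:Nina, scarf:Bob, ticket:Bob, map:Frank
Event 3 (swap ticket<->pen: now ticket:Nina, pen:Bob). State: pen:Bob, scarf:Bob, ticket:Nina, map:Frank
Event 4 (swap scarf<->map: now scarf:Frank, map:Bob). State: pen:Bob, scarf:Frank, ticket:Nina, map:Bob
Event 5 (give pen: Bob -> Oscar). State: pen:Oscar, scarf:Frank, ticket:Nina, map:Bob
Event 6 (give pen: Oscar -> Bob). State: pen:Bob, scarf:Frank, ticket:Nina, map:Bob
Event 7 (give map: Bob -> Oscar). State: pen:Bob, scarf:Frank, ticket:Nina, map:Oscar
Event 8 (give map: Oscar -> Nina). State: pen:Bob, scarf:Frank, ticket:Nina, map:Nina
Event 9 (give pen: Bob -> Frank). State: pen:Frank, scarf:Frank, ticket:Nina, map:Nina
Event 10 (give ticket: Nina -> Bob). State: pen:Frank, scarf:Frank, ticket:Bob, map:Nina
Event 11 (give scarf: Frank -> Bob). State: pen:Frank, scarf:Bob, ticket:Bob, map:Nina
Event 12 (give ticket: Bob -> Nina). State: pen:Frank, scarf:Bob, ticket:Nina, map:Nina
Event 13 (give map: Nina -> Frank). State: pen:Frank, scarf:Bob, ticket:Nina, map:Frank

Final state: pen:Frank, scarf:Bob, ticket:Nina, map:Frank
Nina holds: ticket.

Answer: ticket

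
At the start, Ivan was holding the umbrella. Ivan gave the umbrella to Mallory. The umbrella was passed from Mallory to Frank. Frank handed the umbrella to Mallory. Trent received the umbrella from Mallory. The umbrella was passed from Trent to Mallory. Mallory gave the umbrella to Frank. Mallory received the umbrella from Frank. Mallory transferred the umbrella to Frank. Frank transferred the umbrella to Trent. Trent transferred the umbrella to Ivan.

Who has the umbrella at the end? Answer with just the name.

Tracking the umbrella through each event:
Start: Ivan has the umbrella.
After event 1: Mallory has the umbrella.
After event 2: Frank has the umbrella.
After event 3: Mallory has the umbrella.
After event 4: Trent has the umbrella.
After event 5: Mallory has the umbrella.
After event 6: Frank has the umbrella.
After event 7: Mallory has the umbrella.
After event 8: Frank has the umbrella.
After event 9: Trent has the umbrella.
After event 10: Ivan has the umbrella.

Answer: Ivan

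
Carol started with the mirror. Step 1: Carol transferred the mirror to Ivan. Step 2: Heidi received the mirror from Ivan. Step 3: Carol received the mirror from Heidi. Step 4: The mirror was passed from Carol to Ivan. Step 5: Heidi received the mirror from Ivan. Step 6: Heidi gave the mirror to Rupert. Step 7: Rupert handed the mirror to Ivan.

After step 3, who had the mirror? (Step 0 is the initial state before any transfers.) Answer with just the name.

Answer: Carol

Derivation:
Tracking the mirror holder through step 3:
After step 0 (start): Carol
After step 1: Ivan
After step 2: Heidi
After step 3: Carol

At step 3, the holder is Carol.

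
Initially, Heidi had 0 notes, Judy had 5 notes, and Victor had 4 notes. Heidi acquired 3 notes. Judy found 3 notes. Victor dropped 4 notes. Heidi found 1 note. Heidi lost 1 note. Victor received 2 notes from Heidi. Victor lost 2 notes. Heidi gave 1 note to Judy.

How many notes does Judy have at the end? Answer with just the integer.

Answer: 9

Derivation:
Tracking counts step by step:
Start: Heidi=0, Judy=5, Victor=4
Event 1 (Heidi +3): Heidi: 0 -> 3. State: Heidi=3, Judy=5, Victor=4
Event 2 (Judy +3): Judy: 5 -> 8. State: Heidi=3, Judy=8, Victor=4
Event 3 (Victor -4): Victor: 4 -> 0. State: Heidi=3, Judy=8, Victor=0
Event 4 (Heidi +1): Heidi: 3 -> 4. State: Heidi=4, Judy=8, Victor=0
Event 5 (Heidi -1): Heidi: 4 -> 3. State: Heidi=3, Judy=8, Victor=0
Event 6 (Heidi -> Victor, 2): Heidi: 3 -> 1, Victor: 0 -> 2. State: Heidi=1, Judy=8, Victor=2
Event 7 (Victor -2): Victor: 2 -> 0. State: Heidi=1, Judy=8, Victor=0
Event 8 (Heidi -> Judy, 1): Heidi: 1 -> 0, Judy: 8 -> 9. State: Heidi=0, Judy=9, Victor=0

Judy's final count: 9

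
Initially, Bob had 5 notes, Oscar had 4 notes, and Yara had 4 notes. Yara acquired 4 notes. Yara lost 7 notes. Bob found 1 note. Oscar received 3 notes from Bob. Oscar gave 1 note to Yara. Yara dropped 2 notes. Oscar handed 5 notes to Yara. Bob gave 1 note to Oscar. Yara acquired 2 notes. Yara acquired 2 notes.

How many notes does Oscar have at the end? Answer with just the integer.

Answer: 2

Derivation:
Tracking counts step by step:
Start: Bob=5, Oscar=4, Yara=4
Event 1 (Yara +4): Yara: 4 -> 8. State: Bob=5, Oscar=4, Yara=8
Event 2 (Yara -7): Yara: 8 -> 1. State: Bob=5, Oscar=4, Yara=1
Event 3 (Bob +1): Bob: 5 -> 6. State: Bob=6, Oscar=4, Yara=1
Event 4 (Bob -> Oscar, 3): Bob: 6 -> 3, Oscar: 4 -> 7. State: Bob=3, Oscar=7, Yara=1
Event 5 (Oscar -> Yara, 1): Oscar: 7 -> 6, Yara: 1 -> 2. State: Bob=3, Oscar=6, Yara=2
Event 6 (Yara -2): Yara: 2 -> 0. State: Bob=3, Oscar=6, Yara=0
Event 7 (Oscar -> Yara, 5): Oscar: 6 -> 1, Yara: 0 -> 5. State: Bob=3, Oscar=1, Yara=5
Event 8 (Bob -> Oscar, 1): Bob: 3 -> 2, Oscar: 1 -> 2. State: Bob=2, Oscar=2, Yara=5
Event 9 (Yara +2): Yara: 5 -> 7. State: Bob=2, Oscar=2, Yara=7
Event 10 (Yara +2): Yara: 7 -> 9. State: Bob=2, Oscar=2, Yara=9

Oscar's final count: 2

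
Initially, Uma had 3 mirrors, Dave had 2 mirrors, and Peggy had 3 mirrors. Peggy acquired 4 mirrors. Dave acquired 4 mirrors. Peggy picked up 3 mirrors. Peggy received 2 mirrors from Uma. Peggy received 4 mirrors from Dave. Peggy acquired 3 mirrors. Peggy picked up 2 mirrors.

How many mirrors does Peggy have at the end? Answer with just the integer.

Answer: 21

Derivation:
Tracking counts step by step:
Start: Uma=3, Dave=2, Peggy=3
Event 1 (Peggy +4): Peggy: 3 -> 7. State: Uma=3, Dave=2, Peggy=7
Event 2 (Dave +4): Dave: 2 -> 6. State: Uma=3, Dave=6, Peggy=7
Event 3 (Peggy +3): Peggy: 7 -> 10. State: Uma=3, Dave=6, Peggy=10
Event 4 (Uma -> Peggy, 2): Uma: 3 -> 1, Peggy: 10 -> 12. State: Uma=1, Dave=6, Peggy=12
Event 5 (Dave -> Peggy, 4): Dave: 6 -> 2, Peggy: 12 -> 16. State: Uma=1, Dave=2, Peggy=16
Event 6 (Peggy +3): Peggy: 16 -> 19. State: Uma=1, Dave=2, Peggy=19
Event 7 (Peggy +2): Peggy: 19 -> 21. State: Uma=1, Dave=2, Peggy=21

Peggy's final count: 21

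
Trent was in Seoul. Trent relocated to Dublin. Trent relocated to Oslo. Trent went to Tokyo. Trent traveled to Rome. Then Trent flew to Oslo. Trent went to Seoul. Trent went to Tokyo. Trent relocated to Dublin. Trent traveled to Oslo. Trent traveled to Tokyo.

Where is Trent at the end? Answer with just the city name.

Tracking Trent's location:
Start: Trent is in Seoul.
After move 1: Seoul -> Dublin. Trent is in Dublin.
After move 2: Dublin -> Oslo. Trent is in Oslo.
After move 3: Oslo -> Tokyo. Trent is in Tokyo.
After move 4: Tokyo -> Rome. Trent is in Rome.
After move 5: Rome -> Oslo. Trent is in Oslo.
After move 6: Oslo -> Seoul. Trent is in Seoul.
After move 7: Seoul -> Tokyo. Trent is in Tokyo.
After move 8: Tokyo -> Dublin. Trent is in Dublin.
After move 9: Dublin -> Oslo. Trent is in Oslo.
After move 10: Oslo -> Tokyo. Trent is in Tokyo.

Answer: Tokyo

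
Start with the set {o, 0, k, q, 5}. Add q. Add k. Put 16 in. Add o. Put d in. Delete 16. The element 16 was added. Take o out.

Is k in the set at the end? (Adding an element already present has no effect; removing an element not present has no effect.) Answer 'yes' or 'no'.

Answer: yes

Derivation:
Tracking the set through each operation:
Start: {0, 5, k, o, q}
Event 1 (add q): already present, no change. Set: {0, 5, k, o, q}
Event 2 (add k): already present, no change. Set: {0, 5, k, o, q}
Event 3 (add 16): added. Set: {0, 16, 5, k, o, q}
Event 4 (add o): already present, no change. Set: {0, 16, 5, k, o, q}
Event 5 (add d): added. Set: {0, 16, 5, d, k, o, q}
Event 6 (remove 16): removed. Set: {0, 5, d, k, o, q}
Event 7 (add 16): added. Set: {0, 16, 5, d, k, o, q}
Event 8 (remove o): removed. Set: {0, 16, 5, d, k, q}

Final set: {0, 16, 5, d, k, q} (size 6)
k is in the final set.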